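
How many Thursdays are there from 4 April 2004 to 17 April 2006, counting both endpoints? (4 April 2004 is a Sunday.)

106

4 April 2004 is a Sunday; the first Thursday on or after it is 8 April 2004 (4 days later).
From 8 April 2004 to 17 April 2006: 267 + 365 + 107 = 739 days (rest of 2004, 2005, to 17 April 2006 in 2006).
739 ÷ 7 = 105 full weeks with remainder 4, so 105 more Thursdays after the first → 106.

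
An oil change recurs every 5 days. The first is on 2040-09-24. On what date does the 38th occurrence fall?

2041-03-28

The 38th occurrence is 37 intervals after the first: 37 × 5 = 185 days after 2040-09-24.
September has 30 days — 6 days to the end of September leaves 179.
October has 31 days (148 left).
November has 30 days (118 left).
December has 31 days (87 left).
January has 31 days (56 left).
February has 28 days (28 left).
28 days into March → 2041-03-28.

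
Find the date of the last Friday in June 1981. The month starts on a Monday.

June 1981 begins on a Monday, so the first Friday is June 5 (4 days later).
June 1981 has 30 days. Adding weeks: 5, 12, 19, 26 — the last one ≤ 30 is the 26th.

1981-06-26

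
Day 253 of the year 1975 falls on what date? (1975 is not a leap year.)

10 September 1975

January has 31 days (253 − 31 = 222 remain).
February has 28 days (222 − 28 = 194 remain).
March has 31 days (194 − 31 = 163 remain).
April has 30 days (163 − 30 = 133 remain).
May has 31 days (133 − 31 = 102 remain).
June has 30 days (102 − 30 = 72 remain).
July has 31 days (72 − 31 = 41 remain).
August has 31 days (41 − 31 = 10 remain).
10 into September → September 10.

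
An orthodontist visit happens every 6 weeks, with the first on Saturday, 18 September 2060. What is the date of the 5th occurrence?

5 March 2061

The 5th occurrence is 4 intervals after the first: 4 × 42 = 168 days after 18 September 2060.
September has 30 days — 12 days to the end of September leaves 156.
October has 31 days (125 left).
November has 30 days (95 left).
December has 31 days (64 left).
January has 31 days (33 left).
February has 28 days (5 left).
5 days into March → 5 March 2061.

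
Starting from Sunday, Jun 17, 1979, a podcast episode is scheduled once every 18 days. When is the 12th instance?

The 12th occurrence is 11 intervals after the first: 11 × 18 = 198 days after Jun 17, 1979.
Jun has 30 days — 13 days to the end of Jun leaves 185.
Jul has 31 days (154 left).
Aug has 31 days (123 left).
Sep has 30 days (93 left).
Oct has 31 days (62 left).
Nov has 30 days (32 left).
Dec has 31 days (1 left).
1 day into Jan → Jan 1, 1980.

Jan 1, 1980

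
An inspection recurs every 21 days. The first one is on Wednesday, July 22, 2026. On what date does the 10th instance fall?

The 10th occurrence is 9 intervals after the first: 9 × 21 = 189 days after July 22, 2026.
July has 31 days — 9 days to the end of July leaves 180.
August has 31 days (149 left).
September has 30 days (119 left).
October has 31 days (88 left).
November has 30 days (58 left).
December has 31 days (27 left).
27 days into January → January 27, 2027.

January 27, 2027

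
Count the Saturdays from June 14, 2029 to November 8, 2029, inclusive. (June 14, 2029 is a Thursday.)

21

June 14, 2029 is a Thursday; the first Saturday on or after it is June 16, 2029 (2 days later).
From June 16, 2029 to November 8, 2029: 14 + 31 + 31 + 30 + 31 + 8 = 145 days (rest of June, July, August, September, October, November).
145 ÷ 7 = 20 full weeks with remainder 5, so 20 more Saturdays after the first → 21.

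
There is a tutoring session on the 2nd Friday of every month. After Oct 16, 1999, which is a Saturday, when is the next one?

Oct 1999 starts on a Friday; its first Friday is the 1st, so the 2nd Friday is the 8th — Oct 8, 1999.
That is not after Oct 16, 1999, so look at Nov 1999.
Nov 1999 starts on a Monday; its first Friday is the 5th, so the 2nd Friday is the 12th — Nov 12, 1999.

Nov 12, 1999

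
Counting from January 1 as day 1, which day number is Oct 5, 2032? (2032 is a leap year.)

Days in months before Oct: 31 + 29 + 31 + 30 + 31 + 30 + 31 + 31 + 30 = 274.
Plus 5 days into Oct → day 279.

279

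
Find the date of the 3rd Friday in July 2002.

July 2002 begins on a Monday, so the first Friday is July 5 (4 days later).
The 3rd Friday is 2 weeks later: 5 + 14 = 19.

19 July 2002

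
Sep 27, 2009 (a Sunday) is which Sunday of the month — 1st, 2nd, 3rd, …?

Day 27 falls in week ⌈27/7⌉ of the month.
Days 1–7 hold the 1st Sunday, 8–14 the 2nd, 15–21 the 3rd, 22–28 the 4th, 29–31 the 5th.
27 is in the range for the 4th.

4th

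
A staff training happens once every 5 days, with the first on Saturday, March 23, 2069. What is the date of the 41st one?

October 9, 2069

The 41st occurrence is 40 intervals after the first: 40 × 5 = 200 days after March 23, 2069.
March has 31 days — 8 days to the end of March leaves 192.
April has 30 days (162 left).
May has 31 days (131 left).
June has 30 days (101 left).
July has 31 days (70 left).
August has 31 days (39 left).
September has 30 days (9 left).
9 days into October → October 9, 2069.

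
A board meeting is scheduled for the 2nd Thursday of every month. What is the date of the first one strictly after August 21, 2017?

August 2017 starts on a Tuesday; its first Thursday is the 3rd, so the 2nd Thursday is the 10th — August 10, 2017.
That is not after August 21, 2017, so look at September 2017.
September 2017 starts on a Friday; its first Thursday is the 7th, so the 2nd Thursday is the 14th — September 14, 2017.

September 14, 2017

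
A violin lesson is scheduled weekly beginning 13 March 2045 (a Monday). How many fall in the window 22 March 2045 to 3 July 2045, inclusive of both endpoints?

Occurrences land 7·i days after 13 March 2045 for i = 0, 1, 2, …
22 March 2045 is 9 days after the start; 9 ÷ 7 = 1 remainder 2; since the remainder is 2, round up to i = 2. First occurrence in the window: #3 on 27 March 2045 (2×7 = 14 days in).
3 July 2045 is 112 days after the start; 112 ÷ 7 = 16 remainder 0. Last occurrence in the window: #17 on 3 July 2045.
Occurrences #3 through #17: 15 in total.

15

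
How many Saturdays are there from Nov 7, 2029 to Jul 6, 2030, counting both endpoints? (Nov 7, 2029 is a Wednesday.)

Nov 7, 2029 is a Wednesday; the first Saturday on or after it is Nov 10, 2029 (3 days later).
From Nov 10, 2029 to Jul 6, 2030: 20 + 31 + 31 + 28 + 31 + 30 + 31 + 30 + 6 = 238 days (rest of Nov, Dec, Jan, Feb, Mar, Apr, May, Jun, Jul).
238 ÷ 7 = 34 full weeks with remainder 0, so 34 more Saturdays after the first → 35.

35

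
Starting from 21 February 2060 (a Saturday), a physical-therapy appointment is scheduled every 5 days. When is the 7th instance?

22 March 2060

The 7th occurrence is 6 intervals after the first: 6 × 5 = 30 days after 21 February 2060.
February has 29 days — 8 days to the end of February leaves 22.
22 days into March → 22 March 2060.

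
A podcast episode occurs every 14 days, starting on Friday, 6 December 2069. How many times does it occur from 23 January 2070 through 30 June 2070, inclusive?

11

Occurrences land 14·i days after 6 December 2069 for i = 0, 1, 2, …
23 January 2070 is 48 days after the start; 48 ÷ 14 = 3 remainder 6; since the remainder is 6, round up to i = 4. First occurrence in the window: #5 on 31 January 2070 (4×14 = 56 days in).
30 June 2070 is 206 days after the start; 206 ÷ 14 = 14 remainder 10. Last occurrence in the window: #15 on 20 June 2070.
Occurrences #5 through #15: 11 in total.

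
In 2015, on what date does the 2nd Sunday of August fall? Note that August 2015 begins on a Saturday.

2015-08-09

August 2015 begins on a Saturday, so the first Sunday is August 2 (1 day later).
The 2nd Sunday is 1 weeks later: 2 + 7 = 9.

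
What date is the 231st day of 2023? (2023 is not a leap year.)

August 19, 2023

January has 31 days (231 − 31 = 200 remain).
February has 28 days (200 − 28 = 172 remain).
March has 31 days (172 − 31 = 141 remain).
April has 30 days (141 − 30 = 111 remain).
May has 31 days (111 − 31 = 80 remain).
June has 30 days (80 − 30 = 50 remain).
July has 31 days (50 − 31 = 19 remain).
19 into August → August 19.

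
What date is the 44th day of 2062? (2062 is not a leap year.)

Jan has 31 days (44 − 31 = 13 remain).
13 into Feb → Feb 13.

Feb 13, 2062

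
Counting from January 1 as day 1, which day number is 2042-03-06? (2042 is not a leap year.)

65

Days in months before March: 31 + 28 = 59.
Plus 6 days into March → day 65.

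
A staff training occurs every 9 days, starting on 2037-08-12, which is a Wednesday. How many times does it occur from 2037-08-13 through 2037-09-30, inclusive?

Occurrences land 9·i days after 2037-08-12 for i = 0, 1, 2, …
2037-08-13 is 1 day after the start; 1 ÷ 9 = 0 remainder 1; since the remainder is 1, round up to i = 1. First occurrence in the window: #2 on 2037-08-21 (1×9 = 9 days in).
2037-09-30 is 49 days after the start; 49 ÷ 9 = 5 remainder 4. Last occurrence in the window: #6 on 2037-09-26.
Occurrences #2 through #6: 5 in total.

5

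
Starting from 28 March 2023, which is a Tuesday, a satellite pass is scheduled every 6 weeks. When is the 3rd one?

The 3rd occurrence is 2 intervals after the first: 2 × 42 = 84 days after 28 March 2023.
March has 31 days — 3 days to the end of March leaves 81.
April has 30 days (51 left).
May has 31 days (20 left).
20 days into June → 20 June 2023.

20 June 2023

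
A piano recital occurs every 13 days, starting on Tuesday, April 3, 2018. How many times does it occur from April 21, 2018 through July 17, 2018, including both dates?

7

Occurrences land 13·i days after April 3, 2018 for i = 0, 1, 2, …
April 21, 2018 is 18 days after the start; 18 ÷ 13 = 1 remainder 5; since the remainder is 5, round up to i = 2. First occurrence in the window: #3 on April 29, 2018 (2×13 = 26 days in).
July 17, 2018 is 105 days after the start; 105 ÷ 13 = 8 remainder 1. Last occurrence in the window: #9 on July 16, 2018.
Occurrences #3 through #9: 7 in total.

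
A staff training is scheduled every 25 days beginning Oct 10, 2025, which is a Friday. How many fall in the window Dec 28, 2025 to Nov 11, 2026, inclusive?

Occurrences land 25·i days after Oct 10, 2025 for i = 0, 1, 2, …
Dec 28, 2025 is 79 days after the start; 79 ÷ 25 = 3 remainder 4; since the remainder is 4, round up to i = 4. First occurrence in the window: #5 on Jan 18, 2026 (4×25 = 100 days in).
Nov 11, 2026 is 397 days after the start; 397 ÷ 25 = 15 remainder 22. Last occurrence in the window: #16 on Oct 20, 2026.
Occurrences #5 through #16: 12 in total.

12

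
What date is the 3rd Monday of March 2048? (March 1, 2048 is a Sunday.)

March 2048 begins on a Sunday, so the first Monday is March 2 (1 day later).
The 3rd Monday is 2 weeks later: 2 + 14 = 16.

2048-03-16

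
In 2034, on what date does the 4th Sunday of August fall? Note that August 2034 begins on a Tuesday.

2034-08-27

August 2034 begins on a Tuesday, so the first Sunday is August 6 (5 days later).
The 4th Sunday is 3 weeks later: 6 + 21 = 27.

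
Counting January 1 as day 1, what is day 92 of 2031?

Jan has 31 days (92 − 31 = 61 remain).
Feb has 28 days (61 − 28 = 33 remain).
Mar has 31 days (33 − 31 = 2 remain).
2 into Apr → Apr 2.

Apr 2, 2031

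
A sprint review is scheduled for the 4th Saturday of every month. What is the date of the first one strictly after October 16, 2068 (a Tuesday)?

October 27, 2068

October 2068 starts on a Monday; its first Saturday is the 6th, so the 4th Saturday is the 27th — October 27, 2068.
October 27, 2068 is after October 16, 2068, so that is the next one.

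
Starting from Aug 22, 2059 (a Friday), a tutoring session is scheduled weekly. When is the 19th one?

Dec 26, 2059

The 19th occurrence is 18 intervals after the first: 18 × 7 = 126 days after Aug 22, 2059.
Aug has 31 days — 9 days to the end of Aug leaves 117.
Sep has 30 days (87 left).
Oct has 31 days (56 left).
Nov has 30 days (26 left).
26 days into Dec → Dec 26, 2059.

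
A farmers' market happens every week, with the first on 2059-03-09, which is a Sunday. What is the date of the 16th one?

2059-06-22

The 16th occurrence is 15 intervals after the first: 15 × 7 = 105 days after 2059-03-09.
March has 31 days — 22 days to the end of March leaves 83.
April has 30 days (53 left).
May has 31 days (22 left).
22 days into June → 2059-06-22.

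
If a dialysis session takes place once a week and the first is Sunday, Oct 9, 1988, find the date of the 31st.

May 7, 1989

The 31st occurrence is 30 intervals after the first: 30 × 7 = 210 days after Oct 9, 1988.
Oct has 31 days — 22 days to the end of Oct leaves 188.
Nov has 30 days (158 left).
Dec has 31 days (127 left).
Jan has 31 days (96 left).
Feb has 28 days (68 left).
Mar has 31 days (37 left).
Apr has 30 days (7 left).
7 days into May → May 7, 1989.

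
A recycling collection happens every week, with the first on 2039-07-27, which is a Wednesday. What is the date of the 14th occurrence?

2039-10-26

The 14th occurrence is 13 intervals after the first: 13 × 7 = 91 days after 2039-07-27.
July has 31 days — 4 days to the end of July leaves 87.
August has 31 days (56 left).
September has 30 days (26 left).
26 days into October → 2039-10-26.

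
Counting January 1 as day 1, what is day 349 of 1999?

January has 31 days (349 − 31 = 318 remain).
February has 28 days (318 − 28 = 290 remain).
March has 31 days (290 − 31 = 259 remain).
April has 30 days (259 − 30 = 229 remain).
May has 31 days (229 − 31 = 198 remain).
June has 30 days (198 − 30 = 168 remain).
July has 31 days (168 − 31 = 137 remain).
August has 31 days (137 − 31 = 106 remain).
September has 30 days (106 − 30 = 76 remain).
October has 31 days (76 − 31 = 45 remain).
November has 30 days (45 − 30 = 15 remain).
15 into December → December 15.

December 15, 1999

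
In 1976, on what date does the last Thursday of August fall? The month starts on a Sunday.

August 1976 begins on a Sunday, so the first Thursday is August 5 (4 days later).
August 1976 has 31 days. Adding weeks: 5, 12, 19, 26 — the last one ≤ 31 is the 26th.

26 August 1976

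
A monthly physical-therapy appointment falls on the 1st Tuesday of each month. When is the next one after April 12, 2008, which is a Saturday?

April 2008 starts on a Tuesday, so its 1st Tuesday is April 1, 2008.
That is not after April 12, 2008, so look at May 2008.
May 2008 starts on a Thursday, so its 1st Tuesday is May 6, 2008 (5 days in).

May 6, 2008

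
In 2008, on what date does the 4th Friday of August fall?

The first Friday of August 2008 is August 1.
The 4th Friday is 3 weeks later: 1 + 21 = 22.

2008-08-22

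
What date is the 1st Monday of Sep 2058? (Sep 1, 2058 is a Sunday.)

Sep 2058 begins on a Sunday, so the first Monday is Sep 2 (1 day later).

Sep 2, 2058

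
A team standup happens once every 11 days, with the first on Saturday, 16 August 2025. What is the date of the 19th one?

2 March 2026

The 19th occurrence is 18 intervals after the first: 18 × 11 = 198 days after 16 August 2025.
August has 31 days — 15 days to the end of August leaves 183.
September has 30 days (153 left).
October has 31 days (122 left).
November has 30 days (92 left).
December has 31 days (61 left).
January has 31 days (30 left).
February has 28 days (2 left).
2 days into March → 2 March 2026.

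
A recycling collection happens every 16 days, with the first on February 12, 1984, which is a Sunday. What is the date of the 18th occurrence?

The 18th occurrence is 17 intervals after the first: 17 × 16 = 272 days after February 12, 1984.
February has 29 days — 17 days to the end of February leaves 255.
March has 31 days (224 left).
April has 30 days (194 left).
May has 31 days (163 left).
June has 30 days (133 left).
July has 31 days (102 left).
August has 31 days (71 left).
September has 30 days (41 left).
October has 31 days (10 left).
10 days into November → November 10, 1984.

November 10, 1984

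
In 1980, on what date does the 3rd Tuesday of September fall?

September 1980 begins on a Monday, so the first Tuesday is September 2 (1 day later).
The 3rd Tuesday is 2 weeks later: 2 + 14 = 16.

1980-09-16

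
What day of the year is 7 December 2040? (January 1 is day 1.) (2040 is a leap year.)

Days in months before December: 31 + 29 + 31 + 30 + 31 + 30 + 31 + 31 + 30 + 31 + 30 = 335.
Plus 7 days into December → day 342.

342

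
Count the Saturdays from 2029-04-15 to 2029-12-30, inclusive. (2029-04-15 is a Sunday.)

2029-04-15 is a Sunday; the first Saturday on or after it is 2029-04-21 (6 days later).
From 2029-04-21 to 2029-12-30: 9 + 31 + 30 + 31 + 31 + 30 + 31 + 30 + 30 = 253 days (rest of April, May, June, July, August, September, October, November, December).
253 ÷ 7 = 36 full weeks with remainder 1, so 36 more Saturdays after the first → 37.

37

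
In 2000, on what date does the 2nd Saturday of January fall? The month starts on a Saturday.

2000-01-08

January 2000 begins on a Saturday, so the first Saturday is January 1.
The 2nd Saturday is 1 weeks later: 1 + 7 = 8.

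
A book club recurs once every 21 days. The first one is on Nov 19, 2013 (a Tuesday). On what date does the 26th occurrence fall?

The 26th occurrence is 25 intervals after the first: 25 × 21 = 525 days after Nov 19, 2013.
Nov has 30 days — 11 days to the end of Nov leaves 514.
From end of Nov to end of 2013 is 31 days (483 left).
2014 has 365 days (118 left).
Jan has 31 days (87 left).
Feb has 28 days (59 left).
Mar has 31 days (28 left).
28 days into Apr → Apr 28, 2015.

Apr 28, 2015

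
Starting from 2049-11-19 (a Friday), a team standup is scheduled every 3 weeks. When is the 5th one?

2050-02-11

The 5th occurrence is 4 intervals after the first: 4 × 21 = 84 days after 2049-11-19.
November has 30 days — 11 days to the end of November leaves 73.
December has 31 days (42 left).
January has 31 days (11 left).
11 days into February → 2050-02-11.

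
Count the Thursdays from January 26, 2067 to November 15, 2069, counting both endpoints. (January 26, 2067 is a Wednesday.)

147

January 26, 2067 is a Wednesday; the first Thursday on or after it is January 27, 2067 (1 day later).
From January 27, 2067 to November 15, 2069: 338 + 366 + 319 = 1023 days (rest of 2067, 2068, to November 15, 2069 in 2069).
1023 ÷ 7 = 146 full weeks with remainder 1, so 146 more Thursdays after the first → 147.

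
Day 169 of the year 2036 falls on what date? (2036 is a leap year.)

Jan has 31 days (169 − 31 = 138 remain).
Feb has 29 days (138 − 29 = 109 remain).
Mar has 31 days (109 − 31 = 78 remain).
Apr has 30 days (78 − 30 = 48 remain).
May has 31 days (48 − 31 = 17 remain).
17 into Jun → Jun 17.

Jun 17, 2036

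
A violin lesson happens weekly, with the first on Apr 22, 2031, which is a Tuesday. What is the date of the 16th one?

The 16th occurrence is 15 intervals after the first: 15 × 7 = 105 days after Apr 22, 2031.
Apr has 30 days — 8 days to the end of Apr leaves 97.
May has 31 days (66 left).
Jun has 30 days (36 left).
Jul has 31 days (5 left).
5 days into Aug → Aug 5, 2031.

Aug 5, 2031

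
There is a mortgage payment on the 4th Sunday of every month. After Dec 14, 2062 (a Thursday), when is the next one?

Dec 2062 starts on a Friday; its first Sunday is the 3rd, so the 4th Sunday is the 24th — Dec 24, 2062.
Dec 24, 2062 is after Dec 14, 2062, so that is the next one.

Dec 24, 2062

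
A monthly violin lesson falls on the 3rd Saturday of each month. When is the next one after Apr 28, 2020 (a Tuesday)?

Apr 2020 starts on a Wednesday; its first Saturday is the 4th, so the 3rd Saturday is the 18th — Apr 18, 2020.
That is not after Apr 28, 2020, so look at May 2020.
May 2020 starts on a Friday; its first Saturday is the 2nd, so the 3rd Saturday is the 16th — May 16, 2020.

May 16, 2020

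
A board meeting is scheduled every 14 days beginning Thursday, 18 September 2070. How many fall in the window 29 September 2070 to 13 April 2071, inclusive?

Occurrences land 14·i days after 18 September 2070 for i = 0, 1, 2, …
29 September 2070 is 11 days after the start; 11 ÷ 14 = 0 remainder 11; since the remainder is 11, round up to i = 1. First occurrence in the window: #2 on 2 October 2070 (1×14 = 14 days in).
13 April 2071 is 207 days after the start; 207 ÷ 14 = 14 remainder 11. Last occurrence in the window: #15 on 2 April 2071.
Occurrences #2 through #15: 14 in total.

14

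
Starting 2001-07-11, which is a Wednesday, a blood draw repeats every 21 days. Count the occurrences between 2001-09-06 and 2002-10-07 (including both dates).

19

Occurrences land 21·i days after 2001-07-11 for i = 0, 1, 2, …
2001-09-06 is 57 days after the start; 57 ÷ 21 = 2 remainder 15; since the remainder is 15, round up to i = 3. First occurrence in the window: #4 on 2001-09-12 (3×21 = 63 days in).
2002-10-07 is 453 days after the start; 453 ÷ 21 = 21 remainder 12. Last occurrence in the window: #22 on 2002-09-25.
Occurrences #4 through #22: 19 in total.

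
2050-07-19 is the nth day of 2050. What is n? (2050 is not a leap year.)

Days in months before July: 31 + 28 + 31 + 30 + 31 + 30 = 181.
Plus 19 days into July → day 200.

200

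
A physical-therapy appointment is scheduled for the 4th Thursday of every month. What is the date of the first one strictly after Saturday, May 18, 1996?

May 23, 1996

May 1996 starts on a Wednesday; its first Thursday is the 2nd, so the 4th Thursday is the 23rd — May 23, 1996.
May 23, 1996 is after May 18, 1996, so that is the next one.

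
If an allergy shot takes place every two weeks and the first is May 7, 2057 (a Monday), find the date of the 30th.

The 30th occurrence is 29 intervals after the first: 29 × 14 = 406 days after May 7, 2057.
May has 31 days — 24 days to the end of May leaves 382.
Jun has 30 days (352 left).
Jul has 31 days (321 left).
Aug has 31 days (290 left).
Sep has 30 days (260 left).
Oct has 31 days (229 left).
Nov has 30 days (199 left).
Dec has 31 days (168 left).
Jan has 31 days (137 left).
Feb has 28 days (109 left).
Mar has 31 days (78 left).
Apr has 30 days (48 left).
May has 31 days (17 left).
17 days into Jun → Jun 17, 2058.

Jun 17, 2058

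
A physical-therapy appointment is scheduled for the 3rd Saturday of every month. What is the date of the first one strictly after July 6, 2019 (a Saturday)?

July 20, 2019

July 2019 starts on a Monday; its first Saturday is the 6th, so the 3rd Saturday is the 20th — July 20, 2019.
July 20, 2019 is after July 6, 2019, so that is the next one.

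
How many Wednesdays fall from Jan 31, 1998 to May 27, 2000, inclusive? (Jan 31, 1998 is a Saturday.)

121

Jan 31, 1998 is a Saturday; the first Wednesday on or after it is Feb 4, 1998 (4 days later).
From Feb 4, 1998 to May 27, 2000: 330 + 365 + 148 = 843 days (rest of 1998, 1999, to May 27, 2000 in 2000).
843 ÷ 7 = 120 full weeks with remainder 3, so 120 more Wednesdays after the first → 121.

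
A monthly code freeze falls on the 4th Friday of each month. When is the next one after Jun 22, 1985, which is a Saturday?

Jun 28, 1985

Jun 1985 starts on a Saturday; its first Friday is the 7th, so the 4th Friday is the 28th — Jun 28, 1985.
Jun 28, 1985 is after Jun 22, 1985, so that is the next one.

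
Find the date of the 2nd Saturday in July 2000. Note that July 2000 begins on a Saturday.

2000-07-08

July 2000 begins on a Saturday, so the first Saturday is July 1.
The 2nd Saturday is 1 weeks later: 1 + 7 = 8.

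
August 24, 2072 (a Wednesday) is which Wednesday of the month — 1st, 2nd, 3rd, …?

Day 24 falls in week ⌈24/7⌉ of the month.
Days 1–7 hold the 1st Wednesday, 8–14 the 2nd, 15–21 the 3rd, 22–28 the 4th, 29–31 the 5th.
24 is in the range for the 4th.

4th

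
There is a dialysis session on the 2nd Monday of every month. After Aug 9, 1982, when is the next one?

Aug 1982 starts on a Sunday; its first Monday is the 2nd, so the 2nd Monday is the 9th — Aug 9, 1982.
That is not after Aug 9, 1982, so look at Sep 1982.
Sep 1982 starts on a Wednesday; its first Monday is the 6th, so the 2nd Monday is the 13th — Sep 13, 1982.

Sep 13, 1982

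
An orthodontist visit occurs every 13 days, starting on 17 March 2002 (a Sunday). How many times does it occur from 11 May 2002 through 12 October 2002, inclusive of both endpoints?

Occurrences land 13·i days after 17 March 2002 for i = 0, 1, 2, …
11 May 2002 is 55 days after the start; 55 ÷ 13 = 4 remainder 3; since the remainder is 3, round up to i = 5. First occurrence in the window: #6 on 21 May 2002 (5×13 = 65 days in).
12 October 2002 is 209 days after the start; 209 ÷ 13 = 16 remainder 1. Last occurrence in the window: #17 on 11 October 2002.
Occurrences #6 through #17: 12 in total.

12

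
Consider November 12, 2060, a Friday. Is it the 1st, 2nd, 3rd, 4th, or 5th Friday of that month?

2nd

Day 12 falls in week ⌈12/7⌉ of the month.
Days 1–7 hold the 1st Friday, 8–14 the 2nd, 15–21 the 3rd, 22–28 the 4th, 29–31 the 5th.
12 is in the range for the 2nd.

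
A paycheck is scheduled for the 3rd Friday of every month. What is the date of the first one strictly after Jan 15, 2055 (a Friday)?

Feb 19, 2055

Jan 2055 starts on a Friday; its first Friday is the 1st, so the 3rd Friday is the 15th — Jan 15, 2055.
That is not after Jan 15, 2055, so look at Feb 2055.
Feb 2055 starts on a Monday; its first Friday is the 5th, so the 3rd Friday is the 19th — Feb 19, 2055.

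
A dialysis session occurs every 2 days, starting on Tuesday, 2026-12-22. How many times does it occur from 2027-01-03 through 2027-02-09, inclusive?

Occurrences land 2·i days after 2026-12-22 for i = 0, 1, 2, …
2027-01-03 is 12 days after the start; 12 ÷ 2 = 6 remainder 0. First occurrence in the window: #7 on 2027-01-03 (6×2 = 12 days in).
2027-02-09 is 49 days after the start; 49 ÷ 2 = 24 remainder 1. Last occurrence in the window: #25 on 2027-02-08.
Occurrences #7 through #25: 19 in total.

19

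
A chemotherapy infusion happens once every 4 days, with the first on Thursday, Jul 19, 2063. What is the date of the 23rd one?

Oct 15, 2063

The 23rd occurrence is 22 intervals after the first: 22 × 4 = 88 days after Jul 19, 2063.
Jul has 31 days — 12 days to the end of Jul leaves 76.
Aug has 31 days (45 left).
Sep has 30 days (15 left).
15 days into Oct → Oct 15, 2063.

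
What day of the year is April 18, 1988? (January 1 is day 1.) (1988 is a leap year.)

109

Days in months before April: 31 + 29 + 31 = 91.
Plus 18 days into April → day 109.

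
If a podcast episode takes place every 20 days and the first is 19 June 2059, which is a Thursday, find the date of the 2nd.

The 2nd occurrence is 1 interval after the first: 1 × 20 = 20 days after 19 June 2059.
June has 30 days — 11 days to the end of June leaves 9.
9 days into July → 9 July 2059.

9 July 2059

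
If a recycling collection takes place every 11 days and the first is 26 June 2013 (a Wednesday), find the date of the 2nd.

The 2nd occurrence is 1 interval after the first: 1 × 11 = 11 days after 26 June 2013.
June has 30 days — 4 days to the end of June leaves 7.
7 days into July → 7 July 2013.

7 July 2013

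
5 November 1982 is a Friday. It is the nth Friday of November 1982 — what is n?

1st

Day 5 falls in week ⌈5/7⌉ of the month.
Days 1–7 hold the 1st Friday, 8–14 the 2nd, 15–21 the 3rd, 22–28 the 4th, 29–31 the 5th.
5 is in the range for the 1st.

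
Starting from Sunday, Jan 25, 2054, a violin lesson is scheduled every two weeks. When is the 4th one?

Mar 8, 2054

The 4th occurrence is 3 intervals after the first: 3 × 14 = 42 days after Jan 25, 2054.
Jan has 31 days — 6 days to the end of Jan leaves 36.
Feb has 28 days (8 left).
8 days into Mar → Mar 8, 2054.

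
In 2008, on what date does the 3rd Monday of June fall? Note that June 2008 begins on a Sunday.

June 16, 2008

June 2008 begins on a Sunday, so the first Monday is June 2 (1 day later).
The 3rd Monday is 2 weeks later: 2 + 14 = 16.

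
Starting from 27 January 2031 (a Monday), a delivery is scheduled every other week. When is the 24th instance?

15 December 2031

The 24th occurrence is 23 intervals after the first: 23 × 14 = 322 days after 27 January 2031.
January has 31 days — 4 days to the end of January leaves 318.
February has 28 days (290 left).
March has 31 days (259 left).
April has 30 days (229 left).
May has 31 days (198 left).
June has 30 days (168 left).
July has 31 days (137 left).
August has 31 days (106 left).
September has 30 days (76 left).
October has 31 days (45 left).
November has 30 days (15 left).
15 days into December → 15 December 2031.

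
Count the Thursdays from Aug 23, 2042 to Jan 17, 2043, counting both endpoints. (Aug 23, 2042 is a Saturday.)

21

Aug 23, 2042 is a Saturday; the first Thursday on or after it is Aug 28, 2042 (5 days later).
From Aug 28, 2042 to Jan 17, 2043: 3 + 30 + 31 + 30 + 31 + 17 = 142 days (rest of Aug, Sep, Oct, Nov, Dec, Jan).
142 ÷ 7 = 20 full weeks with remainder 2, so 20 more Thursdays after the first → 21.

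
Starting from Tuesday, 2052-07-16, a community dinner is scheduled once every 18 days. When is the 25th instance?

2053-09-21

The 25th occurrence is 24 intervals after the first: 24 × 18 = 432 days after 2052-07-16.
July has 31 days — 15 days to the end of July leaves 417.
From end of July to end of 2052 is 153 days (264 left).
January has 31 days (233 left).
February has 28 days (205 left).
March has 31 days (174 left).
April has 30 days (144 left).
May has 31 days (113 left).
June has 30 days (83 left).
July has 31 days (52 left).
August has 31 days (21 left).
21 days into September → 2053-09-21.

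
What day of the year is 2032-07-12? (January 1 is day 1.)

Days in months before July: 31 + 29 + 31 + 30 + 31 + 30 = 182.
Plus 12 days into July → day 194.

194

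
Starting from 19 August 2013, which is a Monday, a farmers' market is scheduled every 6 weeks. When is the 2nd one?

30 September 2013

The 2nd occurrence is 1 interval after the first: 1 × 42 = 42 days after 19 August 2013.
August has 31 days — 12 days to the end of August leaves 30.
30 days into September → 30 September 2013.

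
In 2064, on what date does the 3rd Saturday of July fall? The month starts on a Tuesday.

July 2064 begins on a Tuesday, so the first Saturday is July 5 (4 days later).
The 3rd Saturday is 2 weeks later: 5 + 14 = 19.

July 19, 2064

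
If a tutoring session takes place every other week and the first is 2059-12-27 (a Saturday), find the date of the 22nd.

2060-10-16

The 22nd occurrence is 21 intervals after the first: 21 × 14 = 294 days after 2059-12-27.
December has 31 days — 4 days to the end of December leaves 290.
January has 31 days (259 left).
February has 29 days (230 left).
March has 31 days (199 left).
April has 30 days (169 left).
May has 31 days (138 left).
June has 30 days (108 left).
July has 31 days (77 left).
August has 31 days (46 left).
September has 30 days (16 left).
16 days into October → 2060-10-16.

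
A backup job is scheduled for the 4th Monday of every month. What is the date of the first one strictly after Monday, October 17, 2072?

October 2072 starts on a Saturday; its first Monday is the 3rd, so the 4th Monday is the 24th — October 24, 2072.
October 24, 2072 is after October 17, 2072, so that is the next one.

October 24, 2072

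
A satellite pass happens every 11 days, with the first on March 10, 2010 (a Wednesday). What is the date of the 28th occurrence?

January 1, 2011

The 28th occurrence is 27 intervals after the first: 27 × 11 = 297 days after March 10, 2010.
March has 31 days — 21 days to the end of March leaves 276.
April has 30 days (246 left).
May has 31 days (215 left).
June has 30 days (185 left).
July has 31 days (154 left).
August has 31 days (123 left).
September has 30 days (93 left).
October has 31 days (62 left).
November has 30 days (32 left).
December has 31 days (1 left).
1 day into January → January 1, 2011.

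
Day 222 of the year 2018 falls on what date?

2018-08-10

January has 31 days (222 − 31 = 191 remain).
February has 28 days (191 − 28 = 163 remain).
March has 31 days (163 − 31 = 132 remain).
April has 30 days (132 − 30 = 102 remain).
May has 31 days (102 − 31 = 71 remain).
June has 30 days (71 − 30 = 41 remain).
July has 31 days (41 − 31 = 10 remain).
10 into August → August 10.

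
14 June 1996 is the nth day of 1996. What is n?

166

Days in months before June: 31 + 29 + 31 + 30 + 31 = 152.
Plus 14 days into June → day 166.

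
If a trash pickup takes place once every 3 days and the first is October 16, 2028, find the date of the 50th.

March 12, 2029

The 50th occurrence is 49 intervals after the first: 49 × 3 = 147 days after October 16, 2028.
October has 31 days — 15 days to the end of October leaves 132.
November has 30 days (102 left).
December has 31 days (71 left).
January has 31 days (40 left).
February has 28 days (12 left).
12 days into March → March 12, 2029.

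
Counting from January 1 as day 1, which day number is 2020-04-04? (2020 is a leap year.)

95

Days in months before April: 31 + 29 + 31 = 91.
Plus 4 days into April → day 95.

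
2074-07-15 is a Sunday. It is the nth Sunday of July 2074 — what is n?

3rd

Day 15 falls in week ⌈15/7⌉ of the month.
Days 1–7 hold the 1st Sunday, 8–14 the 2nd, 15–21 the 3rd, 22–28 the 4th, 29–31 the 5th.
15 is in the range for the 3rd.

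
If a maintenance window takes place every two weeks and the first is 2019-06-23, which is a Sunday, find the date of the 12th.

The 12th occurrence is 11 intervals after the first: 11 × 14 = 154 days after 2019-06-23.
June has 30 days — 7 days to the end of June leaves 147.
July has 31 days (116 left).
August has 31 days (85 left).
September has 30 days (55 left).
October has 31 days (24 left).
24 days into November → 2019-11-24.

2019-11-24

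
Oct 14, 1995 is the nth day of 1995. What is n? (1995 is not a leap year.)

Days in months before Oct: 31 + 28 + 31 + 30 + 31 + 30 + 31 + 31 + 30 = 273.
Plus 14 days into Oct → day 287.

287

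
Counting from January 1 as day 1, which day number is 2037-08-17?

Days in months before August: 31 + 28 + 31 + 30 + 31 + 30 + 31 = 212.
Plus 17 days into August → day 229.

229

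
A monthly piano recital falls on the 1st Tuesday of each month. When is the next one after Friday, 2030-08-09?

August 2030 starts on a Thursday, so its 1st Tuesday is 2030-08-06 (5 days in).
That is not after 2030-08-09, so look at September 2030.
September 2030 starts on a Sunday, so its 1st Tuesday is 2030-09-03 (2 days in).

2030-09-03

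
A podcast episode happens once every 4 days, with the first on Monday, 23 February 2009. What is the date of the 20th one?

10 May 2009

The 20th occurrence is 19 intervals after the first: 19 × 4 = 76 days after 23 February 2009.
February has 28 days — 5 days to the end of February leaves 71.
March has 31 days (40 left).
April has 30 days (10 left).
10 days into May → 10 May 2009.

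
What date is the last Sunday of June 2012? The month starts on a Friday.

June 2012 begins on a Friday, so the first Sunday is June 3 (2 days later).
June 2012 has 30 days. Adding weeks: 3, 10, 17, 24 — the last one ≤ 30 is the 24th.

2012-06-24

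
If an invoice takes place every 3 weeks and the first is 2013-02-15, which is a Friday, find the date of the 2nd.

The 2nd occurrence is 1 interval after the first: 1 × 21 = 21 days after 2013-02-15.
February has 28 days — 13 days to the end of February leaves 8.
8 days into March → 2013-03-08.

2013-03-08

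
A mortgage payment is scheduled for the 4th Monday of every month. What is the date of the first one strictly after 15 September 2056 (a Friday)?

September 2056 starts on a Friday; its first Monday is the 4th, so the 4th Monday is the 25th — 25 September 2056.
25 September 2056 is after 15 September 2056, so that is the next one.

25 September 2056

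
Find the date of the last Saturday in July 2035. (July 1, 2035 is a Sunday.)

July 2035 begins on a Sunday, so the first Saturday is July 7 (6 days later).
July 2035 has 31 days. Adding weeks: 7, 14, 21, 28 — the last one ≤ 31 is the 28th.

2035-07-28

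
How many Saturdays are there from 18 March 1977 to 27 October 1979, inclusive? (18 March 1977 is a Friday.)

137

18 March 1977 is a Friday; the first Saturday on or after it is 19 March 1977 (1 day later).
From 19 March 1977 to 27 October 1979: 287 + 365 + 300 = 952 days (rest of 1977, 1978, to 27 October 1979 in 1979).
952 ÷ 7 = 136 full weeks with remainder 0, so 136 more Saturdays after the first → 137.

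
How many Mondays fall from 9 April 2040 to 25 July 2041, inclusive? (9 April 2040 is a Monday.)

68

9 April 2040 is a Monday; the first Monday on or after it is 9 April 2040.
From 9 April 2040 to 25 July 2041: 266 + 206 = 472 days (rest of 2040, to 25 July 2041 in 2041).
472 ÷ 7 = 67 full weeks with remainder 3, so 67 more Mondays after the first → 68.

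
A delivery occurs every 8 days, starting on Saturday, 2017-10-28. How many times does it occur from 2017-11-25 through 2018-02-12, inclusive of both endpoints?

10

Occurrences land 8·i days after 2017-10-28 for i = 0, 1, 2, …
2017-11-25 is 28 days after the start; 28 ÷ 8 = 3 remainder 4; since the remainder is 4, round up to i = 4. First occurrence in the window: #5 on 2017-11-29 (4×8 = 32 days in).
2018-02-12 is 107 days after the start; 107 ÷ 8 = 13 remainder 3. Last occurrence in the window: #14 on 2018-02-09.
Occurrences #5 through #14: 10 in total.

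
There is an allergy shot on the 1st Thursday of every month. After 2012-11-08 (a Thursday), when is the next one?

2012-12-06

November 2012 starts on a Thursday, so its 1st Thursday is 2012-11-01.
That is not after 2012-11-08, so look at December 2012.
December 2012 starts on a Saturday, so its 1st Thursday is 2012-12-06 (5 days in).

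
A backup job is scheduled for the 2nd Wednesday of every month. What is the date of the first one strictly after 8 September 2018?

12 September 2018

September 2018 starts on a Saturday; its first Wednesday is the 5th, so the 2nd Wednesday is the 12th — 12 September 2018.
12 September 2018 is after 8 September 2018, so that is the next one.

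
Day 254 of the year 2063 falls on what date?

Jan has 31 days (254 − 31 = 223 remain).
Feb has 28 days (223 − 28 = 195 remain).
Mar has 31 days (195 − 31 = 164 remain).
Apr has 30 days (164 − 30 = 134 remain).
May has 31 days (134 − 31 = 103 remain).
Jun has 30 days (103 − 30 = 73 remain).
Jul has 31 days (73 − 31 = 42 remain).
Aug has 31 days (42 − 31 = 11 remain).
11 into Sep → Sep 11.

Sep 11, 2063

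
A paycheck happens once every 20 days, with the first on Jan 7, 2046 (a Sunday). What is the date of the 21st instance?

The 21st occurrence is 20 intervals after the first: 20 × 20 = 400 days after Jan 7, 2046.
Jan has 31 days — 24 days to the end of Jan leaves 376.
Feb has 28 days (348 left).
Mar has 31 days (317 left).
Apr has 30 days (287 left).
May has 31 days (256 left).
Jun has 30 days (226 left).
Jul has 31 days (195 left).
Aug has 31 days (164 left).
Sep has 30 days (134 left).
Oct has 31 days (103 left).
Nov has 30 days (73 left).
Dec has 31 days (42 left).
Jan has 31 days (11 left).
11 days into Feb → Feb 11, 2047.

Feb 11, 2047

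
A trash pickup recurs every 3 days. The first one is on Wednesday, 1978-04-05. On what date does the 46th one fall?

The 46th occurrence is 45 intervals after the first: 45 × 3 = 135 days after 1978-04-05.
April has 30 days — 25 days to the end of April leaves 110.
May has 31 days (79 left).
June has 30 days (49 left).
July has 31 days (18 left).
18 days into August → 1978-08-18.

1978-08-18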